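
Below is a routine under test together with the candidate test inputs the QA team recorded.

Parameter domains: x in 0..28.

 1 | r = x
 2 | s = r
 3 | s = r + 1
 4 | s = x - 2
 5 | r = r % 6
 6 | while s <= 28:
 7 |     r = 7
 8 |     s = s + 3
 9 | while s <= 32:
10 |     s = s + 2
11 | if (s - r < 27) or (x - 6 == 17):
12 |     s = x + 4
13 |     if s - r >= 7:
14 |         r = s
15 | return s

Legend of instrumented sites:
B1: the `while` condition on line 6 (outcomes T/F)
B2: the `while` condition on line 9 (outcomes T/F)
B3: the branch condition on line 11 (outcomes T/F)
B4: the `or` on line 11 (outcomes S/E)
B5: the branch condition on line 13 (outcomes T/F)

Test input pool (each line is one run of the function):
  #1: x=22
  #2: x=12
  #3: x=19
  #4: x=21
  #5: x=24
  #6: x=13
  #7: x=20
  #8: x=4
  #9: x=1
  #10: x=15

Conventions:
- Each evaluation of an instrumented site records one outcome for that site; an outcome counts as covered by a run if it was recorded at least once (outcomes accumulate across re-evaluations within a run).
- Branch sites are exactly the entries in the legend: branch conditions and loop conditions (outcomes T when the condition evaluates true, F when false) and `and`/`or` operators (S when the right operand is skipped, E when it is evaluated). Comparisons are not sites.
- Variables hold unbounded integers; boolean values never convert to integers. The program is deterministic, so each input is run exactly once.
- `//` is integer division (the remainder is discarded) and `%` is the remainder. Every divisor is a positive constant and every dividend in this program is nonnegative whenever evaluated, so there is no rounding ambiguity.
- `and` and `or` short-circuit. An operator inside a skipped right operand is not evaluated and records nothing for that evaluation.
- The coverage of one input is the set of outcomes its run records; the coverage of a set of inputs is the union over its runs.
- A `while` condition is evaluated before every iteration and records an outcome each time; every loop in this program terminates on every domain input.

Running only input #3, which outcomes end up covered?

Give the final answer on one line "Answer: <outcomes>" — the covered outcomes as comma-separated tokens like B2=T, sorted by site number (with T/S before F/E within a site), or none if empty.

Simulating input #3 (x=19) step by step:
  B1->T, B1->T, B1->T, B1->T, B1->F, B2->T, B2->T, B2->F, B4->S, B3->T
  B5->T
deduplicating events, the covered set is: B1=T, B1=F, B2=T, B2=F, B3=T, B4=S, B5=T

Answer: B1=T, B1=F, B2=T, B2=F, B3=T, B4=S, B5=T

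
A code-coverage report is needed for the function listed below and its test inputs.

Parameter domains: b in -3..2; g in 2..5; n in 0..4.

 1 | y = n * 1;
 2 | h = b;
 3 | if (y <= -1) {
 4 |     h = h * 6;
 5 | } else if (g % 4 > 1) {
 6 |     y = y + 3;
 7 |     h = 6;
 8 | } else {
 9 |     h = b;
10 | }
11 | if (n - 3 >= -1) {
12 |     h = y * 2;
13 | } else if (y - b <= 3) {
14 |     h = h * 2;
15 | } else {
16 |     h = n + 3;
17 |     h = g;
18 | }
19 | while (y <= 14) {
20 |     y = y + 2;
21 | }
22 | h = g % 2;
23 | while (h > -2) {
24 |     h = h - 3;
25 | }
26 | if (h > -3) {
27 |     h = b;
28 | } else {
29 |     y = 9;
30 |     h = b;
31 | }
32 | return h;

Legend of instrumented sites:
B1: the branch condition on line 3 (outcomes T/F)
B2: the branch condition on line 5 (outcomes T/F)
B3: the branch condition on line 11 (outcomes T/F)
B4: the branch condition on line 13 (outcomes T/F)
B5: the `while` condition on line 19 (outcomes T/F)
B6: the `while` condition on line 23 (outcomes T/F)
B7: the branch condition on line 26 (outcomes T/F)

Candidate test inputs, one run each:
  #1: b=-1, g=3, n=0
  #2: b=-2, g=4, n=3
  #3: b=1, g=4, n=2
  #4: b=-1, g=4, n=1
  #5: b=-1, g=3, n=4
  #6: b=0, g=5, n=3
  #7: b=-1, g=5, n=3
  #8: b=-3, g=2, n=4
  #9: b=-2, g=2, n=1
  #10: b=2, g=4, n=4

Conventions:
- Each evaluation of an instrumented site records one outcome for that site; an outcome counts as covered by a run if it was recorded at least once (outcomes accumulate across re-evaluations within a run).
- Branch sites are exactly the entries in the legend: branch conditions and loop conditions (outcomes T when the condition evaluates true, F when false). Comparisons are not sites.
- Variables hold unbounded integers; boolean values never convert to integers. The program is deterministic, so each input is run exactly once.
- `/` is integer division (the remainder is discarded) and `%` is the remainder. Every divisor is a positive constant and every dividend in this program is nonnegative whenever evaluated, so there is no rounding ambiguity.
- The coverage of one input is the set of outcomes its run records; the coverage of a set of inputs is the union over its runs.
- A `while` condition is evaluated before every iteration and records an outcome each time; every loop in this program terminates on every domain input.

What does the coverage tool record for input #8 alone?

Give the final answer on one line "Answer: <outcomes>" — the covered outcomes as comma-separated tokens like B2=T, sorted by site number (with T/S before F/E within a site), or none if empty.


Tracing the run of input #8 (b=-3, g=2, n=4):
  B1->F, B2->T, B3->T, B5->T, B5->T, B5->T, B5->T, B5->F, B6->T, B6->F
  B7->F
collecting distinct outcomes: B1=F, B2=T, B3=T, B5=T, B5=F, B6=T, B6=F, B7=F
Answer: B1=F, B2=T, B3=T, B5=T, B5=F, B6=T, B6=F, B7=F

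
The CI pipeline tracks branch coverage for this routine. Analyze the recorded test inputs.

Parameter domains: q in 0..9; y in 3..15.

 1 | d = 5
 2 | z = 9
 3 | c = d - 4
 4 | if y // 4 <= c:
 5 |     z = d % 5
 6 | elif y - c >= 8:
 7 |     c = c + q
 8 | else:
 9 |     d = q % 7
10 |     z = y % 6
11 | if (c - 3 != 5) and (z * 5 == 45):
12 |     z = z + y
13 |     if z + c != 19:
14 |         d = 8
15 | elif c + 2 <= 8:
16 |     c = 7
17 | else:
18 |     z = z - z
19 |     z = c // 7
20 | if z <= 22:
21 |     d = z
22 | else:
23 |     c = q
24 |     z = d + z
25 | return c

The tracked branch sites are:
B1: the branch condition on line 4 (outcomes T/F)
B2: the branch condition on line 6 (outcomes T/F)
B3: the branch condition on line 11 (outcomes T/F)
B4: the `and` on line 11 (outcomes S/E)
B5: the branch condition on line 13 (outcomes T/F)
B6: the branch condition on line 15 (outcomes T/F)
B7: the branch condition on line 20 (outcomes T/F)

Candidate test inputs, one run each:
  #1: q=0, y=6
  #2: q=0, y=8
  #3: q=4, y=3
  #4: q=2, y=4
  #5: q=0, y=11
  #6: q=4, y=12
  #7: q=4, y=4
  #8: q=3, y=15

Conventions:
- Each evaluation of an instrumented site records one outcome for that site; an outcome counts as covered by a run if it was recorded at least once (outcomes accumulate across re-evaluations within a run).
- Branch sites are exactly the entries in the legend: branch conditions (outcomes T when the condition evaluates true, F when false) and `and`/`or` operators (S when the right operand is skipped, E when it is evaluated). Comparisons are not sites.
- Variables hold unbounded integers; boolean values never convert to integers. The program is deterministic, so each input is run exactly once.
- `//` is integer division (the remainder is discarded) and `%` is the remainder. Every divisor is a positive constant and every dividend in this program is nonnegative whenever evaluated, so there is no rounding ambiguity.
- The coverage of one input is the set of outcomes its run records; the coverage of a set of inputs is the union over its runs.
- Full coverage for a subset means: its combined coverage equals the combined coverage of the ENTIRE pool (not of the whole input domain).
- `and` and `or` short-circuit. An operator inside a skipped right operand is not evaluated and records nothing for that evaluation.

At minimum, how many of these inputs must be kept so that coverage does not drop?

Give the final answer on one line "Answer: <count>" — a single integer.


run #1 (q=0, y=6) records B1=T, B3=F, B4=E, B6=T, B7=T
run #2 (q=0, y=8) records B1=F, B2=F, B3=F, B4=E, B6=T, B7=T
run #3 (q=4, y=3) records B1=T, B3=F, B4=E, B6=T, B7=T
run #4 (q=2, y=4) records B1=T, B3=F, B4=E, B6=T, B7=T
run #5 (q=0, y=11) records B1=F, B2=T, B3=T, B4=E, B5=T, B7=T
run #6 (q=4, y=12) records B1=F, B2=T, B3=T, B4=E, B5=T, B7=T
run #7 (q=4, y=4) records B1=T, B3=F, B4=E, B6=T, B7=T
run #8 (q=3, y=15) records B1=F, B2=T, B3=T, B4=E, B5=T, B7=F
the full pool covers 11 outcomes: B1=T, B1=F, B2=T, B2=F, B3=T, B3=F, B4=E, B5=T, B6=T, B7=T, B7=F
no size-1 subset reaches all 11 outcomes (best union: 6/11)
no size-2 subset reaches all 11 outcomes (best union: 10/11)
inputs {1, 2, 8} (size 3) cover everything; no size-3 subset with a lexicographically smaller index list covers all 11
Answer: 3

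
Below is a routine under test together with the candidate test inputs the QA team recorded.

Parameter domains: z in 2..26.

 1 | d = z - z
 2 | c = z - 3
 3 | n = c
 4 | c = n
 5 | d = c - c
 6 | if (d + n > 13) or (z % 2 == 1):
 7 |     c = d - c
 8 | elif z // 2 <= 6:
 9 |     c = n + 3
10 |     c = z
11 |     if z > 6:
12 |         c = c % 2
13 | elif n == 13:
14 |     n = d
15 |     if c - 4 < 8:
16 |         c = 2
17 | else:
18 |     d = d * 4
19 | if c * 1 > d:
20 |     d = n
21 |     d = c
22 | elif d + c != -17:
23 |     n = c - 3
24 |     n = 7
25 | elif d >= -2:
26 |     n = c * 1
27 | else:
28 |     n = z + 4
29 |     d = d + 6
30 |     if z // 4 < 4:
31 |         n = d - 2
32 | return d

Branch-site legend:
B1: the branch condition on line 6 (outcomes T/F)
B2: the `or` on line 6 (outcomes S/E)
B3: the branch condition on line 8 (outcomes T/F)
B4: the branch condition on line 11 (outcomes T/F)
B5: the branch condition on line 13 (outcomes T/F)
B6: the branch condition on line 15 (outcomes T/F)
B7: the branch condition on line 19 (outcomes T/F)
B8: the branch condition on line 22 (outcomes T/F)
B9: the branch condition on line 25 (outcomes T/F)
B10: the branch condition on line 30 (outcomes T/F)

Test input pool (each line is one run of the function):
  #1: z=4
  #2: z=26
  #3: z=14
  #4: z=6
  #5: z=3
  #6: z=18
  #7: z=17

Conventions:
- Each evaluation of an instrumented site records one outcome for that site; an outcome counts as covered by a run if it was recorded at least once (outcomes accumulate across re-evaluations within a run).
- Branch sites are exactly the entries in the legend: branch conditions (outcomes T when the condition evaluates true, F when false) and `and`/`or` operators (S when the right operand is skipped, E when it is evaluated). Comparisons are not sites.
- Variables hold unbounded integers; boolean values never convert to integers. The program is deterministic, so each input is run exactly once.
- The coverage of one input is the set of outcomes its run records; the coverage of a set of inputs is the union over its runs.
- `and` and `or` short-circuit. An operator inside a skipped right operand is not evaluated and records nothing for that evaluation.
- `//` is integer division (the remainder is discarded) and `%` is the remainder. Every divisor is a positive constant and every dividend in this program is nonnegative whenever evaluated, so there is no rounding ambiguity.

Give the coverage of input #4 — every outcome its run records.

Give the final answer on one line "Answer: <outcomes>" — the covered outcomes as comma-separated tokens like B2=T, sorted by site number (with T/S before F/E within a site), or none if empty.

Event log for input #4 (z=6):
  B2->E, B1->F, B3->T, B4->F, B7->T
deduplicating events, the covered set is: B1=F, B2=E, B3=T, B4=F, B7=T

Answer: B1=F, B2=E, B3=T, B4=F, B7=T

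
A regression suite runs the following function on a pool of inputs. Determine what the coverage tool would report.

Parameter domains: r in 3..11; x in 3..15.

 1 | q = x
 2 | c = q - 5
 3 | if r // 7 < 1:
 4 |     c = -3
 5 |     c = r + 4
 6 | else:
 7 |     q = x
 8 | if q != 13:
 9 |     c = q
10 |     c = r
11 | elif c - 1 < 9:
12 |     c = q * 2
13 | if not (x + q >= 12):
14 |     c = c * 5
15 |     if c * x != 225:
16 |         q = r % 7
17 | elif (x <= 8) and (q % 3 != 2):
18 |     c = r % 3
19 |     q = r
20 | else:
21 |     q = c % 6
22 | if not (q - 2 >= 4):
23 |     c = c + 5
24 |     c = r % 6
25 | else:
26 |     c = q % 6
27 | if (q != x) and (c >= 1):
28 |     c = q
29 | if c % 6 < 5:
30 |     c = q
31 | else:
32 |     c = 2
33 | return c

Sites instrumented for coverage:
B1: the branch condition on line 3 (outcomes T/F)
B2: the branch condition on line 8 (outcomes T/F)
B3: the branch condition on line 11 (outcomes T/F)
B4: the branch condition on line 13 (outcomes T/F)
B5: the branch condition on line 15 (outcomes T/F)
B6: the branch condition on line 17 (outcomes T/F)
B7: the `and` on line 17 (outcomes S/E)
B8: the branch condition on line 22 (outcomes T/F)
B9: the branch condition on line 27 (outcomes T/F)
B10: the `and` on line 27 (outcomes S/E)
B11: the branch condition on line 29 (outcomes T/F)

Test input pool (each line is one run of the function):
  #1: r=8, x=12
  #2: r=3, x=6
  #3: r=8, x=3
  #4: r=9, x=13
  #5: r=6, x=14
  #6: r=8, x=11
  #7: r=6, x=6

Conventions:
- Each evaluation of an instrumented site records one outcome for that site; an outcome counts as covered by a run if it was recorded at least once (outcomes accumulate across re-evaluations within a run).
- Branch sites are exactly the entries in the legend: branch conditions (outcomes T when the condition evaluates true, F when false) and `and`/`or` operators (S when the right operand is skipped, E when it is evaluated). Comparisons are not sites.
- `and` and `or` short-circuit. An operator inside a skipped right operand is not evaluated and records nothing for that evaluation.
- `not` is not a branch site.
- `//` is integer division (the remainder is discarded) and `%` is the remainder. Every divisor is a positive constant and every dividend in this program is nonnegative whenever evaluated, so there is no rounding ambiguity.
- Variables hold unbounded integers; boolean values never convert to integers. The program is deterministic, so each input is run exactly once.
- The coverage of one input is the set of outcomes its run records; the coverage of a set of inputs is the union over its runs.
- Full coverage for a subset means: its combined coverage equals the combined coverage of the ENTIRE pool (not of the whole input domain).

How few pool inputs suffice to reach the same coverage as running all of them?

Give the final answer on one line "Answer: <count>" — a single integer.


input #1 (r=8, x=12): covers B1=F, B2=T, B4=F, B6=F, B7=S, B8=T, B9=T, B10=E, B11=T
input #2 (r=3, x=6): covers B1=T, B2=T, B4=F, B6=T, B7=E, B8=T, B9=T, B10=E, B11=T
input #3 (r=8, x=3): covers B1=F, B2=T, B4=T, B5=T, B8=T, B9=T, B10=E, B11=T
input #4 (r=9, x=13): covers B1=F, B2=F, B3=T, B4=F, B6=F, B7=S, B8=T, B9=T, B10=E, B11=T
input #5 (r=6, x=14): covers B1=T, B2=T, B4=F, B6=F, B7=S, B8=T, B9=F, B10=E, B11=T
input #6 (r=8, x=11): covers B1=F, B2=T, B4=F, B6=F, B7=S, B8=T, B9=T, B10=E, B11=T
input #7 (r=6, x=6): covers B1=T, B2=T, B4=F, B6=T, B7=E, B8=F, B9=F, B10=S, B11=T
union over all inputs: B1=T, B1=F, B2=T, B2=F, B3=T, B4=T, B4=F, B5=T, B6=T, B6=F, B7=S, B7=E, B8=T, B8=F, B9=T, B9=F, B10=S, B10=E, B11=T (19 outcomes)
no size-1 subset reaches all 19 outcomes (best union: 10/19)
no size-2 subset reaches all 19 outcomes (best union: 17/19)
inputs {3, 4, 7} (size 3) cover everything; no size-3 subset with a lexicographically smaller index list covers all 19
Answer: 3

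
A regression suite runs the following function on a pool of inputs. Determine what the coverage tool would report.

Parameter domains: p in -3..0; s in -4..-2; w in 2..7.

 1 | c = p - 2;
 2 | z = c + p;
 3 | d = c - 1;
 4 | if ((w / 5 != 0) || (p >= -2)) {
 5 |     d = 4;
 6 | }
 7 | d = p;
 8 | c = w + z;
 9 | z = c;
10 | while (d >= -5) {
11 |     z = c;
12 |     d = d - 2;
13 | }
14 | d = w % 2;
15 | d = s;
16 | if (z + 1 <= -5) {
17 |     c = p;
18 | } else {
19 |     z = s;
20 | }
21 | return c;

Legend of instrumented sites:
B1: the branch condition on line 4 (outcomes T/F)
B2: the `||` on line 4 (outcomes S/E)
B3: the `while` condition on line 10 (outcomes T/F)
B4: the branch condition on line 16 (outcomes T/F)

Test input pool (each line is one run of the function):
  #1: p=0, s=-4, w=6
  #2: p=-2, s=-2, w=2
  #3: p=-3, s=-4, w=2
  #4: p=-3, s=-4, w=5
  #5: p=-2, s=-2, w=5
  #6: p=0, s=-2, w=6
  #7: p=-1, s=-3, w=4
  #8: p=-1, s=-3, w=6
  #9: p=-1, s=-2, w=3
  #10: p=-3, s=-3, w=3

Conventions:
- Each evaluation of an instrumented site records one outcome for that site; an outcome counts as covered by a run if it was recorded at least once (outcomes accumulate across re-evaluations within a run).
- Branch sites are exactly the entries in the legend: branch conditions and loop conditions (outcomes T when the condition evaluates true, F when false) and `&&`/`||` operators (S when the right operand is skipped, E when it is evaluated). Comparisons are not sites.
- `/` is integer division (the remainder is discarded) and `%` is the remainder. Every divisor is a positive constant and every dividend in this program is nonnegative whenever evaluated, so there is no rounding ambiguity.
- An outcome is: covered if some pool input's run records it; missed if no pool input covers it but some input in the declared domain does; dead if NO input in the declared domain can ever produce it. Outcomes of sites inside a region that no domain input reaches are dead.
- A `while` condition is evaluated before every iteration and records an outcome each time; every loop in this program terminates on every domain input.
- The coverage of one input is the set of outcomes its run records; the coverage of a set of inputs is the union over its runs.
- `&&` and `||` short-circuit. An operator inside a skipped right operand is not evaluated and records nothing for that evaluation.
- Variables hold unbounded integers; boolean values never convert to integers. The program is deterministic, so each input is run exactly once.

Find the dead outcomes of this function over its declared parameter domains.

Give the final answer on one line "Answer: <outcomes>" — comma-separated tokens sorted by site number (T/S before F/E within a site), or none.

exhaustive pass over the 72-input domain:
  reachable outcomes have witnesses, e.g. B1=T (e.g. p=-3, s=-4, w=5), B1=F (e.g. p=-3, s=-4, w=2), B2=S (e.g. p=-3, s=-4, w=5), B2=E (e.g. p=-3, s=-4, w=2)

Answer: none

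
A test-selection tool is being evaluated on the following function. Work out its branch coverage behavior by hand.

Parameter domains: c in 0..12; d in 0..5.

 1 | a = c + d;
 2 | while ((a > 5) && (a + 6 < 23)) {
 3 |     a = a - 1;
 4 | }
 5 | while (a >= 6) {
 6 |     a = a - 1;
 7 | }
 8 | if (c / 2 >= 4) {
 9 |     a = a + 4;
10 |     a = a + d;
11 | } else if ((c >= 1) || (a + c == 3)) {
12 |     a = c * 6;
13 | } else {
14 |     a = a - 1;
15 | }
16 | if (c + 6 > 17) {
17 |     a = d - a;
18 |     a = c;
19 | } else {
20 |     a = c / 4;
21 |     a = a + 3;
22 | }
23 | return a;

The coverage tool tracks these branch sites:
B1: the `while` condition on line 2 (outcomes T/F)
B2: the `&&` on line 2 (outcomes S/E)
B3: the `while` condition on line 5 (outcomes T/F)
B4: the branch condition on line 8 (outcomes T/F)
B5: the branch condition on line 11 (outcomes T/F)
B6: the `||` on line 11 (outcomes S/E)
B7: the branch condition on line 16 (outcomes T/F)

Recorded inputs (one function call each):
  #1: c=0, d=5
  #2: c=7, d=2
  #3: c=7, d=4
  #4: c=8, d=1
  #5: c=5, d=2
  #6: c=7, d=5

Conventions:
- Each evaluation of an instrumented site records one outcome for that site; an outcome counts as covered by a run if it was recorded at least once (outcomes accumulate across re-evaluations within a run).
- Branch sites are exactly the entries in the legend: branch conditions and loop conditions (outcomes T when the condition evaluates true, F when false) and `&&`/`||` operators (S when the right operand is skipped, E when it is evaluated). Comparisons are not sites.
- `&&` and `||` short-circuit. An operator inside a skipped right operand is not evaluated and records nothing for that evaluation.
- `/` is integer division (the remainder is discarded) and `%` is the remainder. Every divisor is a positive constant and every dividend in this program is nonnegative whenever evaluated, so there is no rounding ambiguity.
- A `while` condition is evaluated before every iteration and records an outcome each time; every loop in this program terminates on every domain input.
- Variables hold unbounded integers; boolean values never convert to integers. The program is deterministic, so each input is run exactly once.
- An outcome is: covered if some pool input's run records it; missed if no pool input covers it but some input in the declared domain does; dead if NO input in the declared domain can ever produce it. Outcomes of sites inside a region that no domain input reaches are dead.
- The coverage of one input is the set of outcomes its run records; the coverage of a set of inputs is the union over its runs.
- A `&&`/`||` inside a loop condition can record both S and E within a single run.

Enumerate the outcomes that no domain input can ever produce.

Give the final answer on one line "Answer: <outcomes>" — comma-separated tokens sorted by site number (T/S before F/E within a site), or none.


exhaustive pass over the 78-input domain:
  reachable outcomes have witnesses, e.g. B1=T (e.g. c=1, d=5), B1=F (e.g. c=0, d=0), B2=S (e.g. c=0, d=0), B2=E (e.g. c=1, d=5)
Answer: none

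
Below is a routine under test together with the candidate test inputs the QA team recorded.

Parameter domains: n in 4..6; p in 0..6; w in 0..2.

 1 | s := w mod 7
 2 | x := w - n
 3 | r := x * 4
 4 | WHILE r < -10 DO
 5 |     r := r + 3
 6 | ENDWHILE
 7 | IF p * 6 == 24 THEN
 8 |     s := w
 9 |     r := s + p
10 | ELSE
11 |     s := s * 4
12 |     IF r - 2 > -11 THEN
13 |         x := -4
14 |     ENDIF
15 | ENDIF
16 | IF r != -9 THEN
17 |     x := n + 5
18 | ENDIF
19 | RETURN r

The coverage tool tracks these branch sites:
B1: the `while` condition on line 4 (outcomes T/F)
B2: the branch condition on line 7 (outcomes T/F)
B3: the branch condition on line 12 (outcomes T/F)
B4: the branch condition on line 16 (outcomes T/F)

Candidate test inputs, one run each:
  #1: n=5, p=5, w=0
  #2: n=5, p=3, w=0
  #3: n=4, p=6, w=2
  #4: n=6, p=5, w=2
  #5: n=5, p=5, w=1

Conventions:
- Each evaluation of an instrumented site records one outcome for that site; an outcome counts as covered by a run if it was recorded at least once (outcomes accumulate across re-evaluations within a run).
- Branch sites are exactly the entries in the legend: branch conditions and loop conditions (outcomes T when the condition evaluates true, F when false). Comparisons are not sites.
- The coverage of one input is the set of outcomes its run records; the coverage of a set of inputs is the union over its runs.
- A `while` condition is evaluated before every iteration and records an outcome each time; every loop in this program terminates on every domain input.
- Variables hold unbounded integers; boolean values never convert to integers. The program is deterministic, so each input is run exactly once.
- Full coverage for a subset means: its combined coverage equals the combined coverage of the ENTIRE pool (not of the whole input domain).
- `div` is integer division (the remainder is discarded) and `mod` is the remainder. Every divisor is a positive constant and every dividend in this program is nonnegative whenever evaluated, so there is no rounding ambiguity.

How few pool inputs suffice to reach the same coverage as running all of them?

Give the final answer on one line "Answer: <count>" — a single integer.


#1 (n=5, p=5, w=0) -> covered: B1=T, B1=F, B2=F, B3=T, B4=T
#2 (n=5, p=3, w=0) -> covered: B1=T, B1=F, B2=F, B3=T, B4=T
#3 (n=4, p=6, w=2) -> covered: B1=F, B2=F, B3=T, B4=T
#4 (n=6, p=5, w=2) -> covered: B1=T, B1=F, B2=F, B3=F, B4=T
#5 (n=5, p=5, w=1) -> covered: B1=T, B1=F, B2=F, B3=F, B4=T
together the pool reaches 6 outcomes: B1=T, B1=F, B2=F, B3=T, B3=F, B4=T
size 1 is not enough: best union over all size-1 subsets is 5/6
inputs {1, 4} (size 2) cover everything; no size-2 subset with a lexicographically smaller index list covers all 6
Answer: 2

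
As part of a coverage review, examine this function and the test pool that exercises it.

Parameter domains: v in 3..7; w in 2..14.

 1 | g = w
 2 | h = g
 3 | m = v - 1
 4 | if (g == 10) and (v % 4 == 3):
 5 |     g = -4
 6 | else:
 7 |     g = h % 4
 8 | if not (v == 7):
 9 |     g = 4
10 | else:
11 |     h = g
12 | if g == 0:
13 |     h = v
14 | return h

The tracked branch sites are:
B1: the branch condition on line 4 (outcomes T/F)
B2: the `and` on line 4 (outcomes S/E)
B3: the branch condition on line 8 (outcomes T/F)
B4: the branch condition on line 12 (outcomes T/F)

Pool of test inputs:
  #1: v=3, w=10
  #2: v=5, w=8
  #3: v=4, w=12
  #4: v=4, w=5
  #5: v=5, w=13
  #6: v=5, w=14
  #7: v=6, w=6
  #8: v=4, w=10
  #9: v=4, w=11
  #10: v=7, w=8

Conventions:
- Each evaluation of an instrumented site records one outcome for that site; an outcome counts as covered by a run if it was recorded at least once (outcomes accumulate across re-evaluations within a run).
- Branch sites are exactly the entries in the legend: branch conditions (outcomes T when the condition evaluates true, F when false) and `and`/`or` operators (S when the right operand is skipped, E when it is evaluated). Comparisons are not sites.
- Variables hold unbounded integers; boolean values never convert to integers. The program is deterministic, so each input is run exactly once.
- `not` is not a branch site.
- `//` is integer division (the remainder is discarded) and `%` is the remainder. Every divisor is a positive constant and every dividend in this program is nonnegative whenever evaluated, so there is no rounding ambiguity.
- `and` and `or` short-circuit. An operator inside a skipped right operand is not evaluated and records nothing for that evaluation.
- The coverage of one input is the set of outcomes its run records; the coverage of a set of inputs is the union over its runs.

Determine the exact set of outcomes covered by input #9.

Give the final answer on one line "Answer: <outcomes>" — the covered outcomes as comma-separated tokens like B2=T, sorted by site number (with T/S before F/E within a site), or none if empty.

Tracing the run of input #9 (v=4, w=11):
  B2->S, B1->F, B3->T, B4->F
distinct outcomes covered: B1=F, B2=S, B3=T, B4=F

Answer: B1=F, B2=S, B3=T, B4=F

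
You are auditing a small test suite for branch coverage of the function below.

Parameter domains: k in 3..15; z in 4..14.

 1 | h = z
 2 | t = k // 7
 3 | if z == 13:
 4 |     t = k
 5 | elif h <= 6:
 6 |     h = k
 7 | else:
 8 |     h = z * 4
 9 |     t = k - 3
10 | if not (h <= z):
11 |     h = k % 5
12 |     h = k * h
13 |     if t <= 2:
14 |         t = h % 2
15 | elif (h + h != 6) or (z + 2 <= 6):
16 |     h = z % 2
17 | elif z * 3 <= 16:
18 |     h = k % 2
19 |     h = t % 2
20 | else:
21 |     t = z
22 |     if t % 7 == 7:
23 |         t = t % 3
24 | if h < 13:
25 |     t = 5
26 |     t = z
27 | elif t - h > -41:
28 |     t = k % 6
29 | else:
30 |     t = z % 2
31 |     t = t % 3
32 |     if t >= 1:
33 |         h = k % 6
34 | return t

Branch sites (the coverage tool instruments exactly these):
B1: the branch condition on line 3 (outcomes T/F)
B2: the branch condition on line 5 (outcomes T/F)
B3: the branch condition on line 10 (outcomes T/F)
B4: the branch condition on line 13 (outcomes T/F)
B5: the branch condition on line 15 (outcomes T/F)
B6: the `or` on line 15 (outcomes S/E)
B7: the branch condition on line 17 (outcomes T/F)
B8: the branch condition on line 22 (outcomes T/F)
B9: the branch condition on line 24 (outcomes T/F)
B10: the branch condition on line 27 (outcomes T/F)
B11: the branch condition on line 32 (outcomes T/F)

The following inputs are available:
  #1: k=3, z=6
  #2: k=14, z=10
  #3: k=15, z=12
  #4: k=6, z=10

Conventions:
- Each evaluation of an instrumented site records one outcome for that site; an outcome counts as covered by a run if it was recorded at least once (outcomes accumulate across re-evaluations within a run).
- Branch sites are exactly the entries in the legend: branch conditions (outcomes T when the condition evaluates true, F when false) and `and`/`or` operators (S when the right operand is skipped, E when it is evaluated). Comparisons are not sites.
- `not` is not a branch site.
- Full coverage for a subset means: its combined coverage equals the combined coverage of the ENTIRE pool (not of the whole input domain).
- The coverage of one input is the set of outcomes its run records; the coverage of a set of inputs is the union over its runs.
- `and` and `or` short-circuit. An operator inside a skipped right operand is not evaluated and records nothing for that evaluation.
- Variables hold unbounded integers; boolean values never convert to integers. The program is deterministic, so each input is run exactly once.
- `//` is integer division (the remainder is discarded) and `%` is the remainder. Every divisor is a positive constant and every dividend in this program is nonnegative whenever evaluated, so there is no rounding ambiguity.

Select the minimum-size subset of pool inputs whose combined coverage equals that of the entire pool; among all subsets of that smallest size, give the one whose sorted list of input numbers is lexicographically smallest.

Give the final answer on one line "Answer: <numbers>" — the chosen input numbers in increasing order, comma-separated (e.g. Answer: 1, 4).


input #1 (k=3, z=6): covers B1=F, B2=T, B3=F, B5=F, B6=E, B7=F, B8=F, B9=T
input #2 (k=14, z=10): covers B1=F, B2=F, B3=T, B4=F, B9=F, B10=F, B11=F
input #3 (k=15, z=12): covers B1=F, B2=F, B3=T, B4=F, B9=T
input #4 (k=6, z=10): covers B1=F, B2=F, B3=T, B4=F, B9=T
union over all inputs: B1=F, B2=T, B2=F, B3=T, B3=F, B4=F, B5=F, B6=E, B7=F, B8=F, B9=T, B9=F, B10=F, B11=F (14 outcomes)
no size-1 subset reaches all 14 outcomes (best union: 8/14)
the canonical winner is {1, 2}: size 2, full 14-outcome coverage, earliest index list among size-2 covers
Answer: 1, 2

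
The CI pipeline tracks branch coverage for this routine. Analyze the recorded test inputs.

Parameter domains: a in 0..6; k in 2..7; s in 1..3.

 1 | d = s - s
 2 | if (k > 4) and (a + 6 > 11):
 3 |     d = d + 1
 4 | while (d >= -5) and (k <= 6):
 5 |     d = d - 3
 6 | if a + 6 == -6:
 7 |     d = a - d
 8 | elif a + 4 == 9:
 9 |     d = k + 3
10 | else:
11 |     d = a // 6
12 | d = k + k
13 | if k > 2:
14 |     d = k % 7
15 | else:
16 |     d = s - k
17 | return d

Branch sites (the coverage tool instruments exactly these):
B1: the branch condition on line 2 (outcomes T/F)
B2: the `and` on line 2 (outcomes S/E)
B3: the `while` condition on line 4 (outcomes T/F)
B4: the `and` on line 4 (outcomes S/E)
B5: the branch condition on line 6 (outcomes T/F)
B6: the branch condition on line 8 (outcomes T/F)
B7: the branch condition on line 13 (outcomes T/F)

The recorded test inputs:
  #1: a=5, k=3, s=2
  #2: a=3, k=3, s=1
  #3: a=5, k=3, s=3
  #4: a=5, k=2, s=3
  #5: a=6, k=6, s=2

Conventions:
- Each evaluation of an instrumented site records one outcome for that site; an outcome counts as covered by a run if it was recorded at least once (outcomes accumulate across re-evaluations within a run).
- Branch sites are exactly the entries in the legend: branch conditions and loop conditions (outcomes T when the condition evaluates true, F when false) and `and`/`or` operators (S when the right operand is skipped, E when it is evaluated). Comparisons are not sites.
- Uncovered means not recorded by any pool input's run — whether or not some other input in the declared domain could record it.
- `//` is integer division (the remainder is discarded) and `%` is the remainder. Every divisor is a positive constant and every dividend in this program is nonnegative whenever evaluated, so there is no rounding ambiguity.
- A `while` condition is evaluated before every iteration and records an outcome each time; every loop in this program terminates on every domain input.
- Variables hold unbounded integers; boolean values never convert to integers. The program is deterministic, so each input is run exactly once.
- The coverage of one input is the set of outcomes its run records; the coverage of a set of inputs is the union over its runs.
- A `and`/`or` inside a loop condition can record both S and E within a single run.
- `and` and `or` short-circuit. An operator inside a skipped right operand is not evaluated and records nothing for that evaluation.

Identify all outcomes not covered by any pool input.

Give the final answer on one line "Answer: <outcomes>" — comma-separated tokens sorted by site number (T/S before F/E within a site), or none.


input #1, a=5, k=3, s=2: events B2->S, B1->F, B4->E, B3->T, B4->E, B3->T, B4->S, B3->F, B5->F, B6->T, B7->T; outcomes B1=F, B2=S, B3=T, B3=F, B4=S, B4=E, B5=F, B6=T, B7=T
input #2, a=3, k=3, s=1: events B2->S, B1->F, B4->E, B3->T, B4->E, B3->T, B4->S, B3->F, B5->F, B6->F, B7->T; outcomes B1=F, B2=S, B3=T, B3=F, B4=S, B4=E, B5=F, B6=F, B7=T
input #3, a=5, k=3, s=3: events B2->S, B1->F, B4->E, B3->T, B4->E, B3->T, B4->S, B3->F, B5->F, B6->T, B7->T; outcomes B1=F, B2=S, B3=T, B3=F, B4=S, B4=E, B5=F, B6=T, B7=T
input #4, a=5, k=2, s=3: events B2->S, B1->F, B4->E, B3->T, B4->E, B3->T, B4->S, B3->F, B5->F, B6->T, B7->F; outcomes B1=F, B2=S, B3=T, B3=F, B4=S, B4=E, B5=F, B6=T, B7=F
input #5, a=6, k=6, s=2: events B2->E, B1->T, B4->E, B3->T, B4->E, B3->T, B4->E, B3->T, B4->S, B3->F, B5->F, B6->F, B7->T; outcomes B1=T, B2=E, B3=T, B3=F, B4=S, B4=E, B5=F, B6=F, B7=T
union over the pool: B1=T, B1=F, B2=S, B2=E, B3=T, B3=F, B4=S, B4=E, B5=F, B6=T, B6=F, B7=T, B7=F
uncovered (1 of 14): B5=T
Answer: B5=T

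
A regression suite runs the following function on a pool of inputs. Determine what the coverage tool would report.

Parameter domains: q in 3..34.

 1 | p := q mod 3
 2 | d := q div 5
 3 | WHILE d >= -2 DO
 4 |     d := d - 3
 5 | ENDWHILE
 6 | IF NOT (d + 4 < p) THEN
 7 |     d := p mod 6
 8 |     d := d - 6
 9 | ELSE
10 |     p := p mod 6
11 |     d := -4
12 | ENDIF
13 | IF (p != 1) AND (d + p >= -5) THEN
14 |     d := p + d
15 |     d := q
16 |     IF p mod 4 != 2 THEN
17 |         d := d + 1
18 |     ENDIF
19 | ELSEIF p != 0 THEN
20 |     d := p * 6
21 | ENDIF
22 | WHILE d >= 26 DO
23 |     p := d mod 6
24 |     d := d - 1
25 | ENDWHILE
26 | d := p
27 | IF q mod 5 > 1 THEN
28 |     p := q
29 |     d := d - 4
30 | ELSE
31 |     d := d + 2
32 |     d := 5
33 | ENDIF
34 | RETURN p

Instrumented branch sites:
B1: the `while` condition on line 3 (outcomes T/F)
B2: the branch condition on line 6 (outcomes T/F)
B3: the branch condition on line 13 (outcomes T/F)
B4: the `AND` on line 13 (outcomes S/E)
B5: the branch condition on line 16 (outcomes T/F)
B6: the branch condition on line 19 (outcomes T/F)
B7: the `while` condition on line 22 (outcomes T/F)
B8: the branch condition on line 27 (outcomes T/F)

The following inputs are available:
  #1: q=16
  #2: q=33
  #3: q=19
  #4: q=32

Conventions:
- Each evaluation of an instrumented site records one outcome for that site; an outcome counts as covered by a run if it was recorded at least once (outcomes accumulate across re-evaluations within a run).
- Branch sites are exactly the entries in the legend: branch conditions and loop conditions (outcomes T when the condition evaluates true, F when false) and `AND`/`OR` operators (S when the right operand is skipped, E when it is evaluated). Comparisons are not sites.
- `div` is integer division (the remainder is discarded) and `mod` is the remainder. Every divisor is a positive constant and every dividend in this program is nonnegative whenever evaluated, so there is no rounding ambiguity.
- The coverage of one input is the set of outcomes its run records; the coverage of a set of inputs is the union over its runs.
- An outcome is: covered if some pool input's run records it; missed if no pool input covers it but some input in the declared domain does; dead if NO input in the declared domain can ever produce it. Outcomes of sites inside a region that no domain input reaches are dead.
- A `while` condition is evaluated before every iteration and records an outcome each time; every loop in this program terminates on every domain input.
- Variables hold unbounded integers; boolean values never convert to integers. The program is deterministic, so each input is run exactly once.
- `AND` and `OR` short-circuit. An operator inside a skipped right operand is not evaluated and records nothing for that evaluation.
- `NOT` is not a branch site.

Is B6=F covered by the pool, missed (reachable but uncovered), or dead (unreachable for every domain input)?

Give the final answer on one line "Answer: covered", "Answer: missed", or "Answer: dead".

B6=F is recorded by pool input(s) 2 -> covered

Answer: covered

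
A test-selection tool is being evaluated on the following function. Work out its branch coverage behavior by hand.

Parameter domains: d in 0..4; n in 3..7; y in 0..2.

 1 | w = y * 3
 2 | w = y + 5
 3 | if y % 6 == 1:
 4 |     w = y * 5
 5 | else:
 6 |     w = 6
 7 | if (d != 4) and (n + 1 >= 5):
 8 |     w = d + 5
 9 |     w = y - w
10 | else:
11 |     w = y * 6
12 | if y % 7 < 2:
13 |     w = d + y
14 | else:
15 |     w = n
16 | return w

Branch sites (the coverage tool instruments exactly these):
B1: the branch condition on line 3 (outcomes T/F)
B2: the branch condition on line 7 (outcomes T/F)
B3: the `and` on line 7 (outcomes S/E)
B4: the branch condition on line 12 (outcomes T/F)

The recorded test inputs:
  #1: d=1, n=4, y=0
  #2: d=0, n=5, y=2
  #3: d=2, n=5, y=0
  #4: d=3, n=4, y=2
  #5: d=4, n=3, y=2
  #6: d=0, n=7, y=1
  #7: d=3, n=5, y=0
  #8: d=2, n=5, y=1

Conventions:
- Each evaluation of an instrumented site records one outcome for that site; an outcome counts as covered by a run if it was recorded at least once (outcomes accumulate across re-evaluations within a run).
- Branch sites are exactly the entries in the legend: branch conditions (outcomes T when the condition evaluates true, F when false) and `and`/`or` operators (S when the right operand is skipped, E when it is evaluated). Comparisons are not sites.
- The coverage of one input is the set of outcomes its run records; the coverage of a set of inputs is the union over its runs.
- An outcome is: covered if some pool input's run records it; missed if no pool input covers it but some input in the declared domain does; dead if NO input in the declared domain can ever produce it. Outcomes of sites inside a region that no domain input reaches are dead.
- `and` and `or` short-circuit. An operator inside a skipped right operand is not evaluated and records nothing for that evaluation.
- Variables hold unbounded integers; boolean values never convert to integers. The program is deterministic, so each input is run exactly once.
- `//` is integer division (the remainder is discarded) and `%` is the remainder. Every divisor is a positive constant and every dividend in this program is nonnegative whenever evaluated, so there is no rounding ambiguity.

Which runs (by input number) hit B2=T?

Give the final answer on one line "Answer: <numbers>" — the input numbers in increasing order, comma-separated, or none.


input #1 (d=1, n=4, y=0): hits B2=T
input #2 (d=0, n=5, y=2): hits B2=T
input #3 (d=2, n=5, y=0): hits B2=T
input #4 (d=3, n=4, y=2): hits B2=T
input #5 (d=4, n=3, y=2): never hits B2=T
input #6 (d=0, n=7, y=1): hits B2=T
input #7 (d=3, n=5, y=0): hits B2=T
input #8 (d=2, n=5, y=1): hits B2=T
Answer: 1, 2, 3, 4, 6, 7, 8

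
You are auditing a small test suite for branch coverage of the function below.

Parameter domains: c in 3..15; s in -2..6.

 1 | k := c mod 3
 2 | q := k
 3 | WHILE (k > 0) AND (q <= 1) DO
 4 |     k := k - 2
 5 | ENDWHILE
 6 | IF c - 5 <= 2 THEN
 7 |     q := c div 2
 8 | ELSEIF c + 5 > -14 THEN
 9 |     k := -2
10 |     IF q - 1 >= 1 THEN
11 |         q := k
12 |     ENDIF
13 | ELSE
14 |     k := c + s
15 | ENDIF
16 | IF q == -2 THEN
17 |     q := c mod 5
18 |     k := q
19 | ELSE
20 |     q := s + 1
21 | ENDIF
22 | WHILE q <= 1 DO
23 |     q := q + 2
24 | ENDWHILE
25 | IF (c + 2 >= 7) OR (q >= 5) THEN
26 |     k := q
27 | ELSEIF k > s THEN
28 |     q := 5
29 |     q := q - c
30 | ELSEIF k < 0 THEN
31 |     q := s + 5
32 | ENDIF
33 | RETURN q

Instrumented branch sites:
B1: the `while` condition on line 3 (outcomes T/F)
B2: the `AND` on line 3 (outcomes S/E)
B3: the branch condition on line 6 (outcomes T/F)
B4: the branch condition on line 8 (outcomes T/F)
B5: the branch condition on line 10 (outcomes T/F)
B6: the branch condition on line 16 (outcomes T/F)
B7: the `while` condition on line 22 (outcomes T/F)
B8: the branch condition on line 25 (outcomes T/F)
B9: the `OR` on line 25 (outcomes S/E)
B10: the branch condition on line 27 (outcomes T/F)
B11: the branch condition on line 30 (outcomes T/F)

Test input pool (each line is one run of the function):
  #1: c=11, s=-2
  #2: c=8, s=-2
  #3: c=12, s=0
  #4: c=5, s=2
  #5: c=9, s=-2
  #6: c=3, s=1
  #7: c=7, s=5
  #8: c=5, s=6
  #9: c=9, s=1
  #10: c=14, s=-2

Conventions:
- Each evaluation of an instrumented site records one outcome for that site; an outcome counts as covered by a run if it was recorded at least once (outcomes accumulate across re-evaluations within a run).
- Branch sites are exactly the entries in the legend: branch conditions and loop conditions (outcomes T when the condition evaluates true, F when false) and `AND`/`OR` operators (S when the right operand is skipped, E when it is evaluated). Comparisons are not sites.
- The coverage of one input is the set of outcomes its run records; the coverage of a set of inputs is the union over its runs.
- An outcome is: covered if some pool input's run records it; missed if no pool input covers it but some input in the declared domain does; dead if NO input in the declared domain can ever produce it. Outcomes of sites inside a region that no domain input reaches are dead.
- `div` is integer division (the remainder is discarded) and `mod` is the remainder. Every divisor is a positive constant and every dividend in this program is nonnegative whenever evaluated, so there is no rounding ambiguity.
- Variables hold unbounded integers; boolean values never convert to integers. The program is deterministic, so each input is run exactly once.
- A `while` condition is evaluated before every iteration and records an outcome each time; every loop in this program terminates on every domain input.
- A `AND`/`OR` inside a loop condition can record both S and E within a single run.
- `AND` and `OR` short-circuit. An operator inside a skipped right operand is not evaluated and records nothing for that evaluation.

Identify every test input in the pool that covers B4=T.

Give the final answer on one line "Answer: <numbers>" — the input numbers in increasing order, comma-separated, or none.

input #1 (c=11, s=-2): covers B4=T
input #2 (c=8, s=-2): covers B4=T
input #3 (c=12, s=0): covers B4=T
input #4 (c=5, s=2): misses B4=T
input #5 (c=9, s=-2): covers B4=T
input #6 (c=3, s=1): misses B4=T
input #7 (c=7, s=5): misses B4=T
input #8 (c=5, s=6): misses B4=T
input #9 (c=9, s=1): covers B4=T
input #10 (c=14, s=-2): covers B4=T

Answer: 1, 2, 3, 5, 9, 10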